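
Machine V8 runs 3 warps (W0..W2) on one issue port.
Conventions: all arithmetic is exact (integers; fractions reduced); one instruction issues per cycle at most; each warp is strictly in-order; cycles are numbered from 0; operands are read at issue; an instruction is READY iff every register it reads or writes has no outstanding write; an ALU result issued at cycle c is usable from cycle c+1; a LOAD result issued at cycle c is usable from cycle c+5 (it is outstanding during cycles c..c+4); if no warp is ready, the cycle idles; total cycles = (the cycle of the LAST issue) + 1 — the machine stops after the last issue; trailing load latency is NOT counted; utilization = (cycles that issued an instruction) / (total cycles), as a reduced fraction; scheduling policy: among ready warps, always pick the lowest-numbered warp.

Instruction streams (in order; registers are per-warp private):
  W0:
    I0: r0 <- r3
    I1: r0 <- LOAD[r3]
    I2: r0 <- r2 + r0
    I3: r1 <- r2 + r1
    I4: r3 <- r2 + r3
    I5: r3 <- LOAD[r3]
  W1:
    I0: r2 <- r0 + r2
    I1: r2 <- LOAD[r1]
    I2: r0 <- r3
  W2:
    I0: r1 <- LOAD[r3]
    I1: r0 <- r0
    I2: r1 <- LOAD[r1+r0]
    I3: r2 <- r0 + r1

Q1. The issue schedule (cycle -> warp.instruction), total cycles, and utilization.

cycle 0: W0.I0
cycle 1: W0.I1
cycle 2: W1.I0
cycle 3: W1.I1
cycle 4: W1.I2
cycle 5: W2.I0
cycle 6: W0.I2
cycle 7: W0.I3
cycle 8: W0.I4
cycle 9: W0.I5
cycle 10: W2.I1
cycle 11: W2.I2
cycle 12: idle
cycle 13: idle
cycle 14: idle
cycle 15: idle
cycle 16: W2.I3

Answer: 17 cycles, utilization 13/17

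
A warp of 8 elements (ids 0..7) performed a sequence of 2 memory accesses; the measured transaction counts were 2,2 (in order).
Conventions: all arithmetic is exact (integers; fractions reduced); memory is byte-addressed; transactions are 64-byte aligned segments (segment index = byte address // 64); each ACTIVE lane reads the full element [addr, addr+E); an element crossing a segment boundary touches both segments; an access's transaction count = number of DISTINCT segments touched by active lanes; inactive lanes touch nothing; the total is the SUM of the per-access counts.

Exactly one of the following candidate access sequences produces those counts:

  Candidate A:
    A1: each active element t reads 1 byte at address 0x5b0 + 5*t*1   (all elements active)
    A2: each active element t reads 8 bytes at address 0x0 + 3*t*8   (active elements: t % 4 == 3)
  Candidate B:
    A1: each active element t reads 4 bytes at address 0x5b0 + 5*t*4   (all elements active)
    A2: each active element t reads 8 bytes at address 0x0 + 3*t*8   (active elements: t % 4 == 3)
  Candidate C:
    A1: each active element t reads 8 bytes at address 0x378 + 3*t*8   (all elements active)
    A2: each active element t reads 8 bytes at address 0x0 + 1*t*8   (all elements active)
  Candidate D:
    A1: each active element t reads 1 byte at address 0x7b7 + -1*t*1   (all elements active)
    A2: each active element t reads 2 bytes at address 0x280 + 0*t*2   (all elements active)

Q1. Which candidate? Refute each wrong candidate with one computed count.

B: A1 gives 3 transactions, not 2
C: A1 gives 4 transactions, not 2
D: A1 gives 1 transaction, not 2
A: all counts match (2,2)

Answer: A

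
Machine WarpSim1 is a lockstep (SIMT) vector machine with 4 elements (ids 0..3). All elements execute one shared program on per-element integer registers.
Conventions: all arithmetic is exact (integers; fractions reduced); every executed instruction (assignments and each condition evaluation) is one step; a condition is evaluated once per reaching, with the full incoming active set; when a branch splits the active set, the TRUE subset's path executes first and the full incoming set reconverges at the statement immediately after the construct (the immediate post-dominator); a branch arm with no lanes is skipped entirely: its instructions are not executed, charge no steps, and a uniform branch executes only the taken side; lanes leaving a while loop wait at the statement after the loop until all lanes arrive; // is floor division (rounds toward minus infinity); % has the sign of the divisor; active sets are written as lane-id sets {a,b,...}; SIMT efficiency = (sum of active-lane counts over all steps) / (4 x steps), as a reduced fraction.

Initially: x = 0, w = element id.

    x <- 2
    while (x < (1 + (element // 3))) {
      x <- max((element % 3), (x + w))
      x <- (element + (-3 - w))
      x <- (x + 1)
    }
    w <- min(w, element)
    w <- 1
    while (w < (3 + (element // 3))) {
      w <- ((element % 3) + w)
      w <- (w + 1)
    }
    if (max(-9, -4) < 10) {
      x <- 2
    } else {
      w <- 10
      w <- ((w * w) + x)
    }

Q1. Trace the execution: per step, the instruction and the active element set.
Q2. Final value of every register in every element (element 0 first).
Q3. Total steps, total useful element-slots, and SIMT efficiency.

step 0: x <- 2                       {0,1,2,3}
step 1: eval (x < (1 + (element // 3))) {0,1,2,3}
step 2: w <- min(w, element)         {0,1,2,3}
step 3: w <- 1                       {0,1,2,3}
step 4: eval (w < (3 + (element // 3))) {0,1,2,3}
step 5: w <- ((element % 3) + w)     {0,1,2,3}
step 6: w <- (w + 1)                 {0,1,2,3}
step 7: eval (w < (3 + (element // 3))) {0,1,2,3}
step 8: w <- ((element % 3) + w)     {0,3}
step 9: w <- (w + 1)                 {0,3}
step 10: eval (w < (3 + (element // 3))) {0,3}
step 11: w <- ((element % 3) + w)     {3}
step 12: w <- (w + 1)                 {3}
step 13: eval (w < (3 + (element // 3))) {3}
step 14: eval (max(-9, -4) < 10)      {0,1,2,3}
step 15: x <- 2                       {0,1,2,3}

Answer: 16 steps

x: 2,2,2,2
w: 3,3,4,4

steps = 16; useful = 49; efficiency = 49/64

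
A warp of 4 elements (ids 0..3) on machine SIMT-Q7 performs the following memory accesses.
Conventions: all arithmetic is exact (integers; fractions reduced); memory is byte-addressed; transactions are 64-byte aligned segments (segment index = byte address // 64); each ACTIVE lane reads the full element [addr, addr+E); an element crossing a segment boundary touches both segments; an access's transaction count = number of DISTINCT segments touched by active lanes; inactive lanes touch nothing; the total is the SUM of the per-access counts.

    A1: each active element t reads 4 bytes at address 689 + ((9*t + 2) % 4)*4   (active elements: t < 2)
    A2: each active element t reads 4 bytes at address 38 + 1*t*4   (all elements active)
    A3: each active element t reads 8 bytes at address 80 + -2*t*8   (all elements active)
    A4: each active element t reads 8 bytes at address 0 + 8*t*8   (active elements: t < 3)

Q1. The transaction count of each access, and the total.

A1: 2 transactions
A2: 1 transaction
A3: 2 transactions
A4: 3 transactions

Answer: 2,1,2,3; total 8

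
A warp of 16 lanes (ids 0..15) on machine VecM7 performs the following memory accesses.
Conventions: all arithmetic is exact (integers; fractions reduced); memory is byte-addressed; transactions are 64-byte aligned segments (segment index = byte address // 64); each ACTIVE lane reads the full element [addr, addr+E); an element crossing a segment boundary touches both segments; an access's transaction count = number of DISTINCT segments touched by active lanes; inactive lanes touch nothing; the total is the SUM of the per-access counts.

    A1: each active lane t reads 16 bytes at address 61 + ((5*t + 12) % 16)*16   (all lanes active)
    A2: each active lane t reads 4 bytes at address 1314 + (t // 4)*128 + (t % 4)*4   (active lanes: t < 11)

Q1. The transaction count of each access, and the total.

A1: 5 transactions
A2: 3 transactions

Answer: 5,3; total 8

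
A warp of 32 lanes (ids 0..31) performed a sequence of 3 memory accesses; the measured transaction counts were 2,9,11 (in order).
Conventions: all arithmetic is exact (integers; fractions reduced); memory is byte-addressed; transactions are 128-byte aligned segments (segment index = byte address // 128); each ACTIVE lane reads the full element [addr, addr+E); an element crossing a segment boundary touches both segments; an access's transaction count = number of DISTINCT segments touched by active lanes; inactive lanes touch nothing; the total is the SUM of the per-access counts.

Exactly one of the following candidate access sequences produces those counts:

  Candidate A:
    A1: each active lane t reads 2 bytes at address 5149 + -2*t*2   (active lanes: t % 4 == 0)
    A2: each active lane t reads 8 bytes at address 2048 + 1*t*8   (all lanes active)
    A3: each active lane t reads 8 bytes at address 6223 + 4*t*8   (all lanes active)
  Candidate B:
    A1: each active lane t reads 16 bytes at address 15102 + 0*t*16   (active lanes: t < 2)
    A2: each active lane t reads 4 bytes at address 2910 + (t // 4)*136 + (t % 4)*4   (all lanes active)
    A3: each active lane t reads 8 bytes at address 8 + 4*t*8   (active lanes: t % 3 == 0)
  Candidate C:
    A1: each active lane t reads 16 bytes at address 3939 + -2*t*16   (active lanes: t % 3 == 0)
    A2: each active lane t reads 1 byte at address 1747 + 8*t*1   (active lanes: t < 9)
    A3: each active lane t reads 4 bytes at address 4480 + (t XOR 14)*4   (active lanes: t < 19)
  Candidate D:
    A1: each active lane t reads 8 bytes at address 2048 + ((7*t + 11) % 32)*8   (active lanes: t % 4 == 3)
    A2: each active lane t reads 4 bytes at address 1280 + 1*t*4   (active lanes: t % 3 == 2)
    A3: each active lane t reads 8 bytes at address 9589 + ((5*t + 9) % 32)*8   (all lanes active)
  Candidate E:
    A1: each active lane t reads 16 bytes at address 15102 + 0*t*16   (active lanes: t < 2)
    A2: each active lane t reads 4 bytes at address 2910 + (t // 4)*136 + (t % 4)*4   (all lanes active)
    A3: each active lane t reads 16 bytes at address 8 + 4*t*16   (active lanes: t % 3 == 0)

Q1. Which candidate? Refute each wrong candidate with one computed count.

A: A2 gives 2 transactions, not 9
B: A3 gives 8 transactions, not 11
C: A1 gives 8 transactions, not 2
D: A2 gives 1 transaction, not 9
E: all counts match (2,9,11)

Answer: E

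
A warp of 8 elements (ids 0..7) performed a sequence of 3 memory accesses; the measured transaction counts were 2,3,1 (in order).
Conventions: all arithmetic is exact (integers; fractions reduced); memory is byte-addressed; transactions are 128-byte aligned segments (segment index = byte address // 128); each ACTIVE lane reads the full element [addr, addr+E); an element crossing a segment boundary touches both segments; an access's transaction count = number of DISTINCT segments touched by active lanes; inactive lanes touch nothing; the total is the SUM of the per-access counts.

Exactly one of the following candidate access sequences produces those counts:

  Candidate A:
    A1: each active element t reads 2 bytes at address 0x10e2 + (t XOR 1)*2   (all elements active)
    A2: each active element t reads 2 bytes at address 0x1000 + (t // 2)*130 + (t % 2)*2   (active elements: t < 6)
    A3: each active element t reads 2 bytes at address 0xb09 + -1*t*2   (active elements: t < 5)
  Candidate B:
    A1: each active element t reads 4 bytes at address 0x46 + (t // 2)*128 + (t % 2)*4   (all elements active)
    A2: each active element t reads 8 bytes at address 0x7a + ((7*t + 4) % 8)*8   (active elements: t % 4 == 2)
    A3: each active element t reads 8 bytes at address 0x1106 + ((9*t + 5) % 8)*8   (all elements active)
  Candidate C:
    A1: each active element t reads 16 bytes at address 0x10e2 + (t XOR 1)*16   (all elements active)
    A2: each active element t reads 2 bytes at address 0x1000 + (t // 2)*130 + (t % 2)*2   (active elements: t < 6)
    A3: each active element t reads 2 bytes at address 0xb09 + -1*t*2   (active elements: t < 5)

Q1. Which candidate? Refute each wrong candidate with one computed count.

A: A1 gives 1 transaction, not 2
B: A1 gives 4 transactions, not 2
C: all counts match (2,3,1)

Answer: C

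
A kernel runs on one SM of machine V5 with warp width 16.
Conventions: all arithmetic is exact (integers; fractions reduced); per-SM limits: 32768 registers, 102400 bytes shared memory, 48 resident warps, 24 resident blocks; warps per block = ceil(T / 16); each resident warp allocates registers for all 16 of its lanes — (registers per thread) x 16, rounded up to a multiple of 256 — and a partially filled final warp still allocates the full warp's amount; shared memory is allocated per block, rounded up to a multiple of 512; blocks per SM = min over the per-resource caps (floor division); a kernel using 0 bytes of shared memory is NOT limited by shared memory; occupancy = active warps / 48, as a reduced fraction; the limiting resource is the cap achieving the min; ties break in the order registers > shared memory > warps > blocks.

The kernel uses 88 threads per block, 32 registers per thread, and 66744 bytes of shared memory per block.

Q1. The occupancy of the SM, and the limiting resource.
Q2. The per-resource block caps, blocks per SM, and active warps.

Answer: occupancy 1/8, limited by shared memory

registers: 10 blocks
shared memory: 1 block
warps: 8 blocks
blocks: 24 blocks

Answer: 1 block, 6 active warps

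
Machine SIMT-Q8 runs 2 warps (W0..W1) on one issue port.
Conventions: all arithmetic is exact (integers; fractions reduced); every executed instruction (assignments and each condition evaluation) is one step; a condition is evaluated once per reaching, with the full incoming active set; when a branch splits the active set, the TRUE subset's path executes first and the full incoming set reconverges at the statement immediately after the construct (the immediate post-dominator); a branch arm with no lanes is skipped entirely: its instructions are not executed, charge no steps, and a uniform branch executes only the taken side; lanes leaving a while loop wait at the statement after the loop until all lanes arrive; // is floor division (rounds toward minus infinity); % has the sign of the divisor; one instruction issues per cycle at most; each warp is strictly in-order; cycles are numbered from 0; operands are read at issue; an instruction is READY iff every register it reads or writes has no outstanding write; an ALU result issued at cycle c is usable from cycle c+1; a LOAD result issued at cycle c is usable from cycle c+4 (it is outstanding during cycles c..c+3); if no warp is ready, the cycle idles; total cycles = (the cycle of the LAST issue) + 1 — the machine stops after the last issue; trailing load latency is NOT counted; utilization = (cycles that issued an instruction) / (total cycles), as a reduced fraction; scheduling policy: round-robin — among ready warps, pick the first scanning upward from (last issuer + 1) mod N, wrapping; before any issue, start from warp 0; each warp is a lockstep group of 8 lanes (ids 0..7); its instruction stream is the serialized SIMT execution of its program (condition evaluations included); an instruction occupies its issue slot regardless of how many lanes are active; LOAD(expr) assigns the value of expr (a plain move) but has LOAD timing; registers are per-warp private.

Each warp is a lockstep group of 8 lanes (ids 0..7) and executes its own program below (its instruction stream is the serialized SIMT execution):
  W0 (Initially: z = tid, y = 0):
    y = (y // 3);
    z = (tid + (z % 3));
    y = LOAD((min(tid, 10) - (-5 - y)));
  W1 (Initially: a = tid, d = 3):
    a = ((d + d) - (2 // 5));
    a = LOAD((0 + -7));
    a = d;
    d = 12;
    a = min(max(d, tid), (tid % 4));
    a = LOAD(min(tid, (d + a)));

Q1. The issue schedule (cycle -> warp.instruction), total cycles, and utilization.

cycle 0: W0.I0
cycle 1: W1.I0
cycle 2: W0.I1
cycle 3: W1.I1
cycle 4: W0.I2
cycle 5: idle
cycle 6: idle
cycle 7: W1.I2
cycle 8: W1.I3
cycle 9: W1.I4
cycle 10: W1.I5

Answer: 11 cycles, utilization 9/11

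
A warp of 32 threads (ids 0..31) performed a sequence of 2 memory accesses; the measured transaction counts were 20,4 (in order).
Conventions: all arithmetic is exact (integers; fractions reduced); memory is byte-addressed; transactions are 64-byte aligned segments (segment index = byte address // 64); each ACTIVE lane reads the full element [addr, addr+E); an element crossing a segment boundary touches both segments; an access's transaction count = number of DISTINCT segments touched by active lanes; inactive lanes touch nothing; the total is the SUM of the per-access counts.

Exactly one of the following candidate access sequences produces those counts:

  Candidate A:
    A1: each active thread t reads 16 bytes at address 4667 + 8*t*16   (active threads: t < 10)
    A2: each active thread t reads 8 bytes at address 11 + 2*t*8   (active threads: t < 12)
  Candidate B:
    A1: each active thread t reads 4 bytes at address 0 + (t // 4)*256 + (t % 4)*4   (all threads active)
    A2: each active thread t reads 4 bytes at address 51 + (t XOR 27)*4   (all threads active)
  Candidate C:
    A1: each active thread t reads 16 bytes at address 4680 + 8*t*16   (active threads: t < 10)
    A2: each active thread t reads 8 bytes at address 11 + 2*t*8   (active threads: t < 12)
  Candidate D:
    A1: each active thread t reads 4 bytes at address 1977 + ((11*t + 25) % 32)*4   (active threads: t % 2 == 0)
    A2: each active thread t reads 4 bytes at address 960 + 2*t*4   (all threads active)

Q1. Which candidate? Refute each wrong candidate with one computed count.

B: A1 gives 8 transactions, not 20
C: A1 gives 10 transactions, not 20
D: A1 gives 3 transactions, not 20
A: all counts match (20,4)

Answer: A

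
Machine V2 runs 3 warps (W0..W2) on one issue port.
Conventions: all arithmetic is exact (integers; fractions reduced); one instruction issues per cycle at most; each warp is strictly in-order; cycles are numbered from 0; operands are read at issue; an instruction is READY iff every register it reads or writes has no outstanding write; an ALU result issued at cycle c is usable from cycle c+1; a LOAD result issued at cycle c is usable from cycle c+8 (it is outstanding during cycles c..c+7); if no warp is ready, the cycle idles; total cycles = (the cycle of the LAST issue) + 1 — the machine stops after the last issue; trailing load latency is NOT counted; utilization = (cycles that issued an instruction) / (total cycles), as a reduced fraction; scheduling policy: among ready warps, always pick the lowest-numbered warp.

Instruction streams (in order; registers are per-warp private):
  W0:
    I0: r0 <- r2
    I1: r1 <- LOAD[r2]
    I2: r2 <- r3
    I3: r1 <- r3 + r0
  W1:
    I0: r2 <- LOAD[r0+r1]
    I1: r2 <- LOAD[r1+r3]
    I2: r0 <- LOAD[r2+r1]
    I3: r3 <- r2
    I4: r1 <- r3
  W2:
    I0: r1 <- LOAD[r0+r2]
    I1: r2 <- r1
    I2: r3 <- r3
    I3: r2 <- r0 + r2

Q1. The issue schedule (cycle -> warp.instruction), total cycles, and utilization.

cycle 0: W0.I0
cycle 1: W0.I1
cycle 2: W0.I2
cycle 3: W1.I0
cycle 4: W2.I0
cycle 5: idle
cycle 6: idle
cycle 7: idle
cycle 8: idle
cycle 9: W0.I3
cycle 10: idle
cycle 11: W1.I1
cycle 12: W2.I1
cycle 13: W2.I2
cycle 14: W2.I3
cycle 15: idle
cycle 16: idle
cycle 17: idle
cycle 18: idle
cycle 19: W1.I2
cycle 20: W1.I3
cycle 21: W1.I4

Answer: 22 cycles, utilization 13/22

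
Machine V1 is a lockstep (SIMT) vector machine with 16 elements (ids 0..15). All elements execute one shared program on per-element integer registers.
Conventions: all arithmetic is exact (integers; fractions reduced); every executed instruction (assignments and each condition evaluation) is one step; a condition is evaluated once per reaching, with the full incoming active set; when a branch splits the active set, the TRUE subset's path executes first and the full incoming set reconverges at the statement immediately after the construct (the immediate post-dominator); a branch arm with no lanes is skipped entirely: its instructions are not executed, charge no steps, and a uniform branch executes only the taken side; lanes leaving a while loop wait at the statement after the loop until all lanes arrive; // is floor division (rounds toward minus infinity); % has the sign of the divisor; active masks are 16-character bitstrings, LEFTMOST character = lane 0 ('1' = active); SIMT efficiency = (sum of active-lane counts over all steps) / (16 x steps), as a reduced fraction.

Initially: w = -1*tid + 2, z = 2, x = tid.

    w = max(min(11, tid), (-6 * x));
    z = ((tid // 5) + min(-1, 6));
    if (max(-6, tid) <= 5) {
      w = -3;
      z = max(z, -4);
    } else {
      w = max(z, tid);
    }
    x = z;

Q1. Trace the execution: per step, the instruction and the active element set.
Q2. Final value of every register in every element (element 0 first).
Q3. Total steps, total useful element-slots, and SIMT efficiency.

step 0: w <- max(min(11, tid), (-6 * x)) 1111111111111111
step 1: z <- ((tid // 5) + min(-1, 6)) 1111111111111111
step 2: eval (max(-6, tid) <= 5)     1111111111111111
step 3: w <- -3                      1111110000000000
step 4: z <- max(z, -4)              1111110000000000
step 5: w <- max(z, tid)             0000001111111111
step 6: x <- z                       1111111111111111

Answer: 7 steps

w: -3,-3,-3,-3,-3,-3,6,7,8,9,10,11,12,13,14,15
z: -1,-1,-1,-1,-1,0,0,0,0,0,1,1,1,1,1,2
x: -1,-1,-1,-1,-1,0,0,0,0,0,1,1,1,1,1,2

steps = 7; useful = 86; efficiency = 86/112 = 43/56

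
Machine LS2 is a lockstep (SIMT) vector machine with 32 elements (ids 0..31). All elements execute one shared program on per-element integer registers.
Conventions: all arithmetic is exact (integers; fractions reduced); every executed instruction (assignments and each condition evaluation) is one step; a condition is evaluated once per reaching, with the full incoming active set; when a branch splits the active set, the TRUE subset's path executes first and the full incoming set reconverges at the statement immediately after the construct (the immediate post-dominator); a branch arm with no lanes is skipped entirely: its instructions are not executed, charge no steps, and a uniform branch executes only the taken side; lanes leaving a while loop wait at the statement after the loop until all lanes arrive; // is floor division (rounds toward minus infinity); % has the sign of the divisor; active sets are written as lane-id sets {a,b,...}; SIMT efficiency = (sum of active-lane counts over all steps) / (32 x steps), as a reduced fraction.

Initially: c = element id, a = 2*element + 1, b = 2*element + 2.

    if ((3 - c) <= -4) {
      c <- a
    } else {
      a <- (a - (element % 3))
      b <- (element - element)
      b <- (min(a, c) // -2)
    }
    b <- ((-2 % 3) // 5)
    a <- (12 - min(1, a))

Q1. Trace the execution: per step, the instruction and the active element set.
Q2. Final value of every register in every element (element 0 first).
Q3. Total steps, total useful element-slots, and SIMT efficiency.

step 0: eval ((3 - c) <= -4)         {0,1,2,3,4,5,6,7,8,9,10,11,12,13,14,15,16,17,18,19,20,21,22,23,24,25,26,27,28,29,30,31}
step 1: c <- a                       {7,8,9,10,11,12,13,14,15,16,17,18,19,20,21,22,23,24,25,26,27,28,29,30,31}
step 2: a <- (a - (element % 3))     {0,1,2,3,4,5,6}
step 3: b <- (element - element)     {0,1,2,3,4,5,6}
step 4: b <- (min(a, c) // -2)       {0,1,2,3,4,5,6}
step 5: b <- ((-2 % 3) // 5)         {0,1,2,3,4,5,6,7,8,9,10,11,12,13,14,15,16,17,18,19,20,21,22,23,24,25,26,27,28,29,30,31}
step 6: a <- (12 - min(1, a))        {0,1,2,3,4,5,6,7,8,9,10,11,12,13,14,15,16,17,18,19,20,21,22,23,24,25,26,27,28,29,30,31}

Answer: 7 steps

c: 0,1,2,3,4,5,6,15,17,19,21,23,25,27,29,31,33,35,37,39,41,43,45,47,49,51,53,55,57,59,61,63
a: 11,11,11,11,11,11,11,11,11,11,11,11,11,11,11,11,11,11,11,11,11,11,11,11,11,11,11,11,11,11,11,11
b: 0,0,0,0,0,0,0,0,0,0,0,0,0,0,0,0,0,0,0,0,0,0,0,0,0,0,0,0,0,0,0,0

steps = 7; useful = 142; efficiency = 142/224 = 71/112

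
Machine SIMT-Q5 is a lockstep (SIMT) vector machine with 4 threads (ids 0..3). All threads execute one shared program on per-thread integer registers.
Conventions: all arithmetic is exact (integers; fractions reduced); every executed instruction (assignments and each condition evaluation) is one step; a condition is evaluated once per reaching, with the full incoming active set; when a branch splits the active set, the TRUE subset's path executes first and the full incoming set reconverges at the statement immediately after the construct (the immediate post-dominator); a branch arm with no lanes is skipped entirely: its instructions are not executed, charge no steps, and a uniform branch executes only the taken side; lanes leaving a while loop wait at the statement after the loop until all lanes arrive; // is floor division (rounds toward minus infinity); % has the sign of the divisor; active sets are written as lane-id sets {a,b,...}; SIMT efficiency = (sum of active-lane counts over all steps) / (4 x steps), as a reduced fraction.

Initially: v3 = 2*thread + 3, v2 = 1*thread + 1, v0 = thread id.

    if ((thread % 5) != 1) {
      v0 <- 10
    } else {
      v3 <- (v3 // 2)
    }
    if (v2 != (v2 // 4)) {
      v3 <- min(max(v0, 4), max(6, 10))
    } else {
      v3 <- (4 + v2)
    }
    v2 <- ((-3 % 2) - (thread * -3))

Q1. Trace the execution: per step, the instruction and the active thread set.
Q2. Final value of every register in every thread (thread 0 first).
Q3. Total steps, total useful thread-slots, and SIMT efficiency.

step 0: eval ((thread % 5) != 1)     {0,1,2,3}
step 1: v0 <- 10                     {0,2,3}
step 2: v3 <- (v3 // 2)              {1}
step 3: eval (v2 != (v2 // 4))       {0,1,2,3}
step 4: v3 <- min(max(v0, 4), max(6, 10)) {0,1,2,3}
step 5: v2 <- ((-3 % 2) - (thread * -3)) {0,1,2,3}

Answer: 6 steps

v3: 10,4,10,10
v2: 1,4,7,10
v0: 10,1,10,10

steps = 6; useful = 20; efficiency = 20/24 = 5/6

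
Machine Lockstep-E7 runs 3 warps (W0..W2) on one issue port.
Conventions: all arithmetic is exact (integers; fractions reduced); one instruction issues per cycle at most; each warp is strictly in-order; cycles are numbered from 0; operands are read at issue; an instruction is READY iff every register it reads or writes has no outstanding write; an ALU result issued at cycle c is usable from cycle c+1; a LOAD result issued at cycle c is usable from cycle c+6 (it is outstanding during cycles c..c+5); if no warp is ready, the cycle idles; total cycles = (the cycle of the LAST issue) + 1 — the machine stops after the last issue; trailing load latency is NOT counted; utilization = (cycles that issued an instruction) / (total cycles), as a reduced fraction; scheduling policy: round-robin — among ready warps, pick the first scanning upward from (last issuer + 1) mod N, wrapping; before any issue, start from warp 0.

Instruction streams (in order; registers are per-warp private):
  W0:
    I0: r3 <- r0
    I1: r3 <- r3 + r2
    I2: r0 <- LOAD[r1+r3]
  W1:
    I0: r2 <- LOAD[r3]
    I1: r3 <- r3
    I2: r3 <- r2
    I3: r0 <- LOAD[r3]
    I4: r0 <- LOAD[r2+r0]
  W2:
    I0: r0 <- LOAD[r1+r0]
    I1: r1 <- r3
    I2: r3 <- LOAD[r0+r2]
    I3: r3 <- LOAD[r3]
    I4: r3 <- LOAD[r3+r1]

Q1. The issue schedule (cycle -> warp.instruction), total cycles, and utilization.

cycle 0: W0.I0
cycle 1: W1.I0
cycle 2: W2.I0
cycle 3: W0.I1
cycle 4: W1.I1
cycle 5: W2.I1
cycle 6: W0.I2
cycle 7: W1.I2
cycle 8: W2.I2
cycle 9: W1.I3
cycle 10: idle
cycle 11: idle
cycle 12: idle
cycle 13: idle
cycle 14: W2.I3
cycle 15: W1.I4
cycle 16: idle
cycle 17: idle
cycle 18: idle
cycle 19: idle
cycle 20: W2.I4

Answer: 21 cycles, utilization 13/21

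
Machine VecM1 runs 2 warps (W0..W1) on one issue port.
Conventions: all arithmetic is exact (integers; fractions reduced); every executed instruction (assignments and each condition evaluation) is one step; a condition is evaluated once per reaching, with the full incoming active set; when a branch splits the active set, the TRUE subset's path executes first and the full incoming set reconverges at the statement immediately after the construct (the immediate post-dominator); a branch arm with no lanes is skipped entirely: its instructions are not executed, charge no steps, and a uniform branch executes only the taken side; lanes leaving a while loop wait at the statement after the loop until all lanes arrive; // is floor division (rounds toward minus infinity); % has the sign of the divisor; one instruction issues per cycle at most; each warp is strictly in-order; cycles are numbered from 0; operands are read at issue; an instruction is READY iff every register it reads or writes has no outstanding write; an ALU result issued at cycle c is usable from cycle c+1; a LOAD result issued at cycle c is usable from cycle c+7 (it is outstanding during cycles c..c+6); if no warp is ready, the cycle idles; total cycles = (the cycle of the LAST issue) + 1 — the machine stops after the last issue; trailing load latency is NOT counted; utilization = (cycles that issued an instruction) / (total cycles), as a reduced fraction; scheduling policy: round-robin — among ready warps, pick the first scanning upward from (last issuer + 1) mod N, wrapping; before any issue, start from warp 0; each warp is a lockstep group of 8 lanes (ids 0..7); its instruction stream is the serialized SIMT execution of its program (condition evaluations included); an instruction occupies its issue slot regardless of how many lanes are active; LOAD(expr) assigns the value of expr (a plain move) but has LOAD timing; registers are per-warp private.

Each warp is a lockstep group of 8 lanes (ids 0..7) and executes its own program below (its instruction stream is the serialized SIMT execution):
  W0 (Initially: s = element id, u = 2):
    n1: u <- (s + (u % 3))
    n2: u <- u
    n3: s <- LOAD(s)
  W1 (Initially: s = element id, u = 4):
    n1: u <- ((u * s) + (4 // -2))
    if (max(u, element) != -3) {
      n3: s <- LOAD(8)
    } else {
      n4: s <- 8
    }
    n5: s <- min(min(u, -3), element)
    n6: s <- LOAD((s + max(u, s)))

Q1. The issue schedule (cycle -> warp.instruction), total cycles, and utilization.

cycle 0: W0.I0
cycle 1: W1.I0
cycle 2: W0.I1
cycle 3: W1.I1
cycle 4: W0.I2
cycle 5: W1.I2
cycle 6: idle
cycle 7: idle
cycle 8: idle
cycle 9: idle
cycle 10: idle
cycle 11: idle
cycle 12: W1.I3
cycle 13: W1.I4

Answer: 14 cycles, utilization 4/7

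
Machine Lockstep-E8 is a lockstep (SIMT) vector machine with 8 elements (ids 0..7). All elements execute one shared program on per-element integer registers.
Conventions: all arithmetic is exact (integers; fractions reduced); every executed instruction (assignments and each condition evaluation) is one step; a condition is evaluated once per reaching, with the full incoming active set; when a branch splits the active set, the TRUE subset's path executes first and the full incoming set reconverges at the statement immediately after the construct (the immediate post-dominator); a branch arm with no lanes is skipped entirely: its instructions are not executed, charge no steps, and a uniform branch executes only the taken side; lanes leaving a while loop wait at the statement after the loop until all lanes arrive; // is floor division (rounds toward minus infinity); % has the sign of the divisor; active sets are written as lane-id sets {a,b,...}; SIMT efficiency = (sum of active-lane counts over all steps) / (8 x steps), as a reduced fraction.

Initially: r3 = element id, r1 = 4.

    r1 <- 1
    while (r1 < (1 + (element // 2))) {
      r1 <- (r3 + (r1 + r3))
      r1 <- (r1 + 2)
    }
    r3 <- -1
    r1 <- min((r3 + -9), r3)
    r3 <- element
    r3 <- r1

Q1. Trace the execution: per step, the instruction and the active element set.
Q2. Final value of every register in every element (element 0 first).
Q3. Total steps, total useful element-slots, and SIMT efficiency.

step 0: r1 <- 1                      {0,1,2,3,4,5,6,7}
step 1: eval (r1 < (1 + (element // 2))) {0,1,2,3,4,5,6,7}
step 2: r1 <- (r3 + (r1 + r3))       {2,3,4,5,6,7}
step 3: r1 <- (r1 + 2)               {2,3,4,5,6,7}
step 4: eval (r1 < (1 + (element // 2))) {2,3,4,5,6,7}
step 5: r3 <- -1                     {0,1,2,3,4,5,6,7}
step 6: r1 <- min((r3 + -9), r3)     {0,1,2,3,4,5,6,7}
step 7: r3 <- element                {0,1,2,3,4,5,6,7}
step 8: r3 <- r1                     {0,1,2,3,4,5,6,7}

Answer: 9 steps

r3: -10,-10,-10,-10,-10,-10,-10,-10
r1: -10,-10,-10,-10,-10,-10,-10,-10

steps = 9; useful = 66; efficiency = 66/72 = 11/12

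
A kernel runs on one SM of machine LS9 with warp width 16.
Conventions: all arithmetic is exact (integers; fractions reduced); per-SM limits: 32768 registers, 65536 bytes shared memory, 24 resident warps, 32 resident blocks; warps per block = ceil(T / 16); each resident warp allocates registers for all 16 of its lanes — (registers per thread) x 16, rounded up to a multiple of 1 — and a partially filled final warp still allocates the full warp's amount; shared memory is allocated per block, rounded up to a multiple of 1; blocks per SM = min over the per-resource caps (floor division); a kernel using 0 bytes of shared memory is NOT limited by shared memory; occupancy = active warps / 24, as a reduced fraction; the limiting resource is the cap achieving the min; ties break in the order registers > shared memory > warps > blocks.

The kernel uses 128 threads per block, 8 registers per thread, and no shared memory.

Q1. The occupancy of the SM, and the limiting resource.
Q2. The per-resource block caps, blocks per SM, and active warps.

Answer: occupancy 1, limited by warps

registers: 32 blocks
shared memory: no limit (kernel uses none)
warps: 3 blocks
blocks: 32 blocks

Answer: 3 blocks, 24 active warps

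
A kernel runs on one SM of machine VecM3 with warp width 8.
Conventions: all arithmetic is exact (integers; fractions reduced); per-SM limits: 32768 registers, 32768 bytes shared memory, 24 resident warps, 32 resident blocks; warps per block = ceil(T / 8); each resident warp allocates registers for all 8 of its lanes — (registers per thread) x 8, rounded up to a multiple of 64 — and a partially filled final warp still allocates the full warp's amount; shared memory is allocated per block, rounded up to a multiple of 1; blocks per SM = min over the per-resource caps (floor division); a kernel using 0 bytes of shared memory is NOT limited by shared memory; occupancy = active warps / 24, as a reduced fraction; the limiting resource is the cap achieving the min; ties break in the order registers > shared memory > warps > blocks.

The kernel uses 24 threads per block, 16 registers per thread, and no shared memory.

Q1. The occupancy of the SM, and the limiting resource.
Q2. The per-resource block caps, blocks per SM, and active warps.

Answer: occupancy 1, limited by warps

registers: 85 blocks
shared memory: no limit (kernel uses none)
warps: 8 blocks
blocks: 32 blocks

Answer: 8 blocks, 24 active warps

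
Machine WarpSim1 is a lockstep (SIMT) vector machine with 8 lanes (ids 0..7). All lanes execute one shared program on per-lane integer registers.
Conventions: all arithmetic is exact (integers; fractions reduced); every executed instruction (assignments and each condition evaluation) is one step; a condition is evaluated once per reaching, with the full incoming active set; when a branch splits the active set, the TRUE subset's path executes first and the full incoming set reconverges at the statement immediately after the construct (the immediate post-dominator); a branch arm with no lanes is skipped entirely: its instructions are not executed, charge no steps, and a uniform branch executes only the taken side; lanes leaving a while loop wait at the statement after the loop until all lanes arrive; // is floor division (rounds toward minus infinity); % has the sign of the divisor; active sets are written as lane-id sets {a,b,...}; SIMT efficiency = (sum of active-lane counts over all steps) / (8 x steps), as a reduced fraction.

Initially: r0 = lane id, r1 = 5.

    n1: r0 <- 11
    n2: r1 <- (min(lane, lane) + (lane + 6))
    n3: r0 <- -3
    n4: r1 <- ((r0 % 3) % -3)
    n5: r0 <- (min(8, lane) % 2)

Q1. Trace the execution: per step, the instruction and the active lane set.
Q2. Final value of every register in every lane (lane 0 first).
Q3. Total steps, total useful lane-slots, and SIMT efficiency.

step 0: r0 <- 11                     {0,1,2,3,4,5,6,7}
step 1: r1 <- (min(lane, lane) + (lane + 6)) {0,1,2,3,4,5,6,7}
step 2: r0 <- -3                     {0,1,2,3,4,5,6,7}
step 3: r1 <- ((r0 % 3) % -3)        {0,1,2,3,4,5,6,7}
step 4: r0 <- (min(8, lane) % 2)     {0,1,2,3,4,5,6,7}

Answer: 5 steps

r0: 0,1,0,1,0,1,0,1
r1: 0,0,0,0,0,0,0,0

steps = 5; useful = 40; efficiency = 40/40 = 1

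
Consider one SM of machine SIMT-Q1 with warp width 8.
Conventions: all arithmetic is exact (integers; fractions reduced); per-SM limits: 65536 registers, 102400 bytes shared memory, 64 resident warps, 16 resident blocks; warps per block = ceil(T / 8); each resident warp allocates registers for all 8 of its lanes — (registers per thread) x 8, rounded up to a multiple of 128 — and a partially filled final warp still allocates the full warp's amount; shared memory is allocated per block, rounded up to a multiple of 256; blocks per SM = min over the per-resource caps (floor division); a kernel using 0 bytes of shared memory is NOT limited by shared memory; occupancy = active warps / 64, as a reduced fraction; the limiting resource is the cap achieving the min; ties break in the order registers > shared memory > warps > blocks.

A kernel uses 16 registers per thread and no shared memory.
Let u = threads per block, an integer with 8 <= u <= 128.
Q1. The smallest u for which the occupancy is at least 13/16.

Answer: u = 25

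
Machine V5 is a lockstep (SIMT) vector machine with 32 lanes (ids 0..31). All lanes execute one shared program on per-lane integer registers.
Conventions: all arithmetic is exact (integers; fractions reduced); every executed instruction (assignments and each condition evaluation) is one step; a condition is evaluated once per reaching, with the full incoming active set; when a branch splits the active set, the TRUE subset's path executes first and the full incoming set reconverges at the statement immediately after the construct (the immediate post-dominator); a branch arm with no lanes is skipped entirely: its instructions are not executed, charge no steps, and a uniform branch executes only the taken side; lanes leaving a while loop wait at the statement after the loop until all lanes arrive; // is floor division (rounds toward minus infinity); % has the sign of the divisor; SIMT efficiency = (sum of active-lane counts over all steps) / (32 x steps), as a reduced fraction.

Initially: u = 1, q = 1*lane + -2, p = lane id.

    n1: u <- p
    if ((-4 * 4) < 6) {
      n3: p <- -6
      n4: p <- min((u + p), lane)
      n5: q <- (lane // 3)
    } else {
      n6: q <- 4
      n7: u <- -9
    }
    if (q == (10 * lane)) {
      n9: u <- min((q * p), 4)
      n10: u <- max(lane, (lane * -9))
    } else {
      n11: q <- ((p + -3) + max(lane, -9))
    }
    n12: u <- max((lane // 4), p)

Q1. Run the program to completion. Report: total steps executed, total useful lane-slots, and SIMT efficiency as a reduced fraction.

Answer: 10 steps, 257 useful, 257/320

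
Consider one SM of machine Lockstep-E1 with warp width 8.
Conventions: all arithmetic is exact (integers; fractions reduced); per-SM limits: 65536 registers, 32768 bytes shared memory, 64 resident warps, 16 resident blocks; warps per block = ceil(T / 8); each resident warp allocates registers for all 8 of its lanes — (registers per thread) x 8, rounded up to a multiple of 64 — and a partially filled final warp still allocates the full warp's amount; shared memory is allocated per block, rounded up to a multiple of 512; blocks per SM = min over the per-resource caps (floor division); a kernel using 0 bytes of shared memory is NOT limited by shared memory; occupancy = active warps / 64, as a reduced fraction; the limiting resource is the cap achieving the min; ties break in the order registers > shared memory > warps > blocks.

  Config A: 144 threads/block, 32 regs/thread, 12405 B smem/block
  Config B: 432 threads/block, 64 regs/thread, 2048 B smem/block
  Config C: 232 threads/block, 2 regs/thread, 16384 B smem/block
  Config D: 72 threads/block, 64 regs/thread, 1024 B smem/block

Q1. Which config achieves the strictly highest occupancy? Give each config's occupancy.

occupancies: A 9/16, B 27/32, C 29/32, D 63/64

Answer: D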